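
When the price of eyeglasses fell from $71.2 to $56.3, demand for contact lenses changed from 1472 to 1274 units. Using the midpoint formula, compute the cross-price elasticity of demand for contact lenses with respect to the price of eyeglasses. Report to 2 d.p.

0.62

ΔQ_x = 1274 − 1472 = -198; ΔP_y = 56.3 − 71.2 = -14.9.
Midpoints: P̄_y = 63.75, Q̄_x = 1373.0.
ε_xy = (ΔQ_x/ΔP_y)(P̄_y/Q̄_x) = (-198/-14.9)(63.75/1373.0).
ε_xy > 0, so the goods are substitutes.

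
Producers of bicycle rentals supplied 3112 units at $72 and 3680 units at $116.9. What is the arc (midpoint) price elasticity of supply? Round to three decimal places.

ΔQ = 3680 − 3112 = 568; ΔP = 116.9 − 72 = 44.9.
Midpoints: P̄ = 94.45, Q̄ = 3396.0.
ε_s = (ΔQ/ΔP)(P̄/Q̄) = (568/44.9)(94.45/3396.0).

0.352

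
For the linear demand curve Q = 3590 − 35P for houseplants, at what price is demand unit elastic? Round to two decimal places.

51.29

For linear demand Q = a − bP, ε = −bP/(a − bP). |ε| = 1 when bP = a − bP, i.e. P = a/(2b).
P = 3590/(2·35) = 3590/70 = 51.2857.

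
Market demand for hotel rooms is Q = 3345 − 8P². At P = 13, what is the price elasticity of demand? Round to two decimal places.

At P = 13, Q = 1993.
dQ/dP = −16P = -208.
ε = (dQ/dP)(P/Q) = (-208)(13/1993).

-1.36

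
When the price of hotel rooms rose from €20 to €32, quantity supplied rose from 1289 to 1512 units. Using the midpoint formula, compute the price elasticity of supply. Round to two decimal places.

ΔQ = 1512 − 1289 = 223; ΔP = 32 − 20 = 12.
Midpoints: P̄ = 26.00, Q̄ = 1400.5.
ε_s = (ΔQ/ΔP)(P̄/Q̄) = (223/12)(26.00/1400.5).

0.34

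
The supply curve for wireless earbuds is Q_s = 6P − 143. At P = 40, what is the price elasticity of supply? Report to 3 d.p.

2.474

At P = 40, Q_s = 97.
dQ_s/dP = 6.
ε_s = (dQ_s/dP)(P/Q_s) = (6)(40/97).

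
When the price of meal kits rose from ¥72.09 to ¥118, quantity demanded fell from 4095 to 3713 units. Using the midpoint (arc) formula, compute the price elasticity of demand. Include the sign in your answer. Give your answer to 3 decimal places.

ΔQ = 3713 − 4095 = -382; ΔP = 118 − 72.09 = 45.91.
Midpoints: P̄ = 95.05, Q̄ = 3904.0.
ε = (ΔQ/ΔP)(P̄/Q̄) = (-382/45.91)(95.05/3904.0).

-0.203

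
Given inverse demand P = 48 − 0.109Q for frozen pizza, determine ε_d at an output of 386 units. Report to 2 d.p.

-0.14

At Q = 386, P = 48 − 0.109(386) = 5.93.
dP/dQ = −0.109, so dQ/dP = 1/(−0.109) = -9.174.
ε = (dQ/dP)(P/Q) = (-9.174)(5.93/386).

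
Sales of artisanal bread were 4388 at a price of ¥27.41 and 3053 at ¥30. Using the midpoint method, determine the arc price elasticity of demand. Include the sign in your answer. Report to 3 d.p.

-3.977

ΔQ = 3053 − 4388 = -1335; ΔP = 30 − 27.41 = 2.59.
Midpoints: P̄ = 28.70, Q̄ = 3720.5.
ε = (ΔQ/ΔP)(P̄/Q̄) = (-1335/2.59)(28.70/3720.5).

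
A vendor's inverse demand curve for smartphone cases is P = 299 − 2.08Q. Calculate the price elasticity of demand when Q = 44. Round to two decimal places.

-2.27

At Q = 44, P = 299 − 2.08(44) = 207.48.
dP/dQ = −2.08, so dQ/dP = 1/(−2.08) = -0.481.
ε = (dQ/dP)(P/Q) = (-0.481)(207.48/44).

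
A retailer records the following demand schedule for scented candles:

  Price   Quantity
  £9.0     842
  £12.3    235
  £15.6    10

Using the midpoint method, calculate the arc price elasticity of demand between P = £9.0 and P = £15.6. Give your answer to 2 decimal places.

At P = 9.0, Q = 842; at P = 15.6, Q = 10.
ΔQ = -832, ΔP = 6.6. Midpoints: P̄ = 12.30, Q̄ = 426.0.
ε = (ΔQ/ΔP)(P̄/Q̄) = (-832/6.6)(12.30/426.0).

-3.64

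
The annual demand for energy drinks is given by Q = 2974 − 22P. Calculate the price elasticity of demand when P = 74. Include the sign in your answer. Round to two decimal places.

At P = 74, Q = 1346.
dQ/dP = −22.
ε = (dQ/dP)(P/Q) = (-22)(74/1346).

-1.21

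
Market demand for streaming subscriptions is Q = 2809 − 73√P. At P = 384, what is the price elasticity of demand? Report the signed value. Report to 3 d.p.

-0.519

At P = 384, Q = 1378.498.
dQ/dP = −73/(2√P) = -1.863.
ε = (dQ/dP)(P/Q) = (-1.863)(384/1378.498).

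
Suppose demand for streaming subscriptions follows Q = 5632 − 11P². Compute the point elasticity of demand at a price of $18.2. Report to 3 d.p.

At P = 18.2, Q = 1988.360.
dQ/dP = −22P = -400.400.
ε = (dQ/dP)(P/Q) = (-400.400)(18.2/1988.360).

-3.665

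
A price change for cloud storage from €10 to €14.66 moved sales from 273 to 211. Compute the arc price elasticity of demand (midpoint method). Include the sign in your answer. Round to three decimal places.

-0.678

ΔQ = 211 − 273 = -62; ΔP = 14.66 − 10 = 4.66.
Midpoints: P̄ = 12.33, Q̄ = 242.0.
ε = (ΔQ/ΔP)(P̄/Q̄) = (-62/4.66)(12.33/242.0).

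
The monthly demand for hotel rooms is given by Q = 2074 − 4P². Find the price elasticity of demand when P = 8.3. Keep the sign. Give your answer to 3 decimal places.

At P = 8.3, Q = 1798.440.
dQ/dP = −8P = -66.400.
ε = (dQ/dP)(P/Q) = (-66.400)(8.3/1798.440).
|ε| < 1, so demand is inelastic at this price.

-0.306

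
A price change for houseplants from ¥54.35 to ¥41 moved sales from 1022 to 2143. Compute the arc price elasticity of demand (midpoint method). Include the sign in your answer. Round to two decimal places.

-2.53

ΔQ = 2143 − 1022 = 1121; ΔP = 41 − 54.35 = -13.35.
Midpoints: P̄ = 47.67, Q̄ = 1582.5.
ε = (ΔQ/ΔP)(P̄/Q̄) = (1121/-13.35)(47.67/1582.5).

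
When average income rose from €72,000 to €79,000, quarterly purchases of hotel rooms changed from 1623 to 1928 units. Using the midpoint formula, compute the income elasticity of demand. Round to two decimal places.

1.85

ΔQ = 305, ΔI = 7000. Midpoints: Ī = 75,500, Q̄ = 1775.5.
ε_I = (ΔQ/ΔI)(Ī/Q̄) = (305/7000)(75500/1775.5).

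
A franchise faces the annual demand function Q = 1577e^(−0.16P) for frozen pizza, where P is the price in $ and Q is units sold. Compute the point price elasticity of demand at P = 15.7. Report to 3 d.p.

At P = 15.7, Q = 127.904.
dQ/dP = −0.16·1577e^(−0.16P) = −0.16Q = -20.465.
ε = (dQ/dP)(P/Q) = (-20.465)(15.7/127.904).
|ε| > 1, so demand is elastic at this price.

-2.512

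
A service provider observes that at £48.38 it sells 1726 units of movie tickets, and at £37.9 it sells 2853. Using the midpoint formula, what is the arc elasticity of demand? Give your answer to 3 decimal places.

-2.026

ΔQ = 2853 − 1726 = 1127; ΔP = 37.9 − 48.38 = -10.48.
Midpoints: P̄ = 43.14, Q̄ = 2289.5.
ε = (ΔQ/ΔP)(P̄/Q̄) = (1127/-10.48)(43.14/2289.5).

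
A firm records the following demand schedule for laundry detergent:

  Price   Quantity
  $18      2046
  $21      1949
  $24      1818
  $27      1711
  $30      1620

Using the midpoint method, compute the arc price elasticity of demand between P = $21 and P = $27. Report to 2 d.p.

At P = 21, Q = 1949; at P = 27, Q = 1711.
ΔQ = -238, ΔP = 6. Midpoints: P̄ = 24.00, Q̄ = 1830.0.
ε = (ΔQ/ΔP)(P̄/Q̄) = (-238/6)(24.00/1830.0).

-0.52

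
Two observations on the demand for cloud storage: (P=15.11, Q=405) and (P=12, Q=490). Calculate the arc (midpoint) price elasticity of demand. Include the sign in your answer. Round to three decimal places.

-0.828

ΔQ = 490 − 405 = 85; ΔP = 12 − 15.11 = -3.11.
Midpoints: P̄ = 13.55, Q̄ = 447.5.
ε = (ΔQ/ΔP)(P̄/Q̄) = (85/-3.11)(13.55/447.5).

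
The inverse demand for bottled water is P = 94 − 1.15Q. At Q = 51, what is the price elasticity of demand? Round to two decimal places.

At Q = 51, P = 94 − 1.15(51) = 35.35.
dP/dQ = −1.15, so dQ/dP = 1/(−1.15) = -0.870.
ε = (dQ/dP)(P/Q) = (-0.870)(35.35/51).

-0.60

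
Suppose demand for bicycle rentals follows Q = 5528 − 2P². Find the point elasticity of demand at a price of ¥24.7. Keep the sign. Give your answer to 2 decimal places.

-0.57

At P = 24.7, Q = 4307.820.
dQ/dP = −4P = -98.800.
ε = (dQ/dP)(P/Q) = (-98.800)(24.7/4307.820).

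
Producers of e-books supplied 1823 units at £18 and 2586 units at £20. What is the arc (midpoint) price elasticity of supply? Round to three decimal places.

3.288

ΔQ = 2586 − 1823 = 763; ΔP = 20 − 18 = 2.
Midpoints: P̄ = 19.00, Q̄ = 2204.5.
ε_s = (ΔQ/ΔP)(P̄/Q̄) = (763/2)(19.00/2204.5).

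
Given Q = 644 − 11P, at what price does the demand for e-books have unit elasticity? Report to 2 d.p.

For linear demand Q = a − bP, ε = −bP/(a − bP). |ε| = 1 when bP = a − bP, i.e. P = a/(2b).
P = 644/(2·11) = 644/22 = 29.2727.

29.27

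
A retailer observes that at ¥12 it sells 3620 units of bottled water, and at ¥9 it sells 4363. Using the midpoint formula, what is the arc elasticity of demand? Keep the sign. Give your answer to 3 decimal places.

-0.652

ΔQ = 4363 − 3620 = 743; ΔP = 9 − 12 = -3.
Midpoints: P̄ = 10.50, Q̄ = 3991.5.
ε = (ΔQ/ΔP)(P̄/Q̄) = (743/-3)(10.50/3991.5).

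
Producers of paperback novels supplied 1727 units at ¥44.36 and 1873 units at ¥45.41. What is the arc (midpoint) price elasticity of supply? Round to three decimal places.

3.467

ΔQ = 1873 − 1727 = 146; ΔP = 45.41 − 44.36 = 1.05.
Midpoints: P̄ = 44.88, Q̄ = 1800.0.
ε_s = (ΔQ/ΔP)(P̄/Q̄) = (146/1.05)(44.88/1800.0).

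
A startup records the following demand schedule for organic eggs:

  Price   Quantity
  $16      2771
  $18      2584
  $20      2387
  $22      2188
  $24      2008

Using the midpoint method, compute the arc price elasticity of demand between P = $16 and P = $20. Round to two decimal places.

At P = 16, Q = 2771; at P = 20, Q = 2387.
ΔQ = -384, ΔP = 4. Midpoints: P̄ = 18.00, Q̄ = 2579.0.
ε = (ΔQ/ΔP)(P̄/Q̄) = (-384/4)(18.00/2579.0).

-0.67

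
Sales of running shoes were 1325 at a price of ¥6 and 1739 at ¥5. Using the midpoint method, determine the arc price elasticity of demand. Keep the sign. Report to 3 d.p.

ΔQ = 1739 − 1325 = 414; ΔP = 5 − 6 = -1.
Midpoints: P̄ = 5.50, Q̄ = 1532.0.
ε = (ΔQ/ΔP)(P̄/Q̄) = (414/-1)(5.50/1532.0).

-1.486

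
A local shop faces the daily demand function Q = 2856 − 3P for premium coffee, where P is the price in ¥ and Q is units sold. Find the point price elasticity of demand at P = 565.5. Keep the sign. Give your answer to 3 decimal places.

At P = 565.5, Q = 1159.500.
dQ/dP = −3.
ε = (dQ/dP)(P/Q) = (-3)(565.5/1159.500).
|ε| > 1, so demand is elastic at this price.

-1.463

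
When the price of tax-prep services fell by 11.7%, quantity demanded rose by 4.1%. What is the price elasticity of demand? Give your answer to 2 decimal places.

ε = %ΔQ / %ΔP = (4.1)/(-11.7) = -0.350.

-0.35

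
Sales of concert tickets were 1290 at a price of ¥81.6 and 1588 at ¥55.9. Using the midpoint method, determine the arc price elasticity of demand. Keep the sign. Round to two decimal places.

-0.55

ΔQ = 1588 − 1290 = 298; ΔP = 55.9 − 81.6 = -25.7.
Midpoints: P̄ = 68.75, Q̄ = 1439.0.
ε = (ΔQ/ΔP)(P̄/Q̄) = (298/-25.7)(68.75/1439.0).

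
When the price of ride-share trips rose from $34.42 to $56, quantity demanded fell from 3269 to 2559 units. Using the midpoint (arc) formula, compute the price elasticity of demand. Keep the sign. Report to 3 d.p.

ΔQ = 2559 − 3269 = -710; ΔP = 56 − 34.42 = 21.58.
Midpoints: P̄ = 45.21, Q̄ = 2914.0.
ε = (ΔQ/ΔP)(P̄/Q̄) = (-710/21.58)(45.21/2914.0).

-0.510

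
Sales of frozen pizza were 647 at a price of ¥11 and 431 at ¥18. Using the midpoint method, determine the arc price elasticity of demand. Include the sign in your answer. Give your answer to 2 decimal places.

ΔQ = 431 − 647 = -216; ΔP = 18 − 11 = 7.
Midpoints: P̄ = 14.50, Q̄ = 539.0.
ε = (ΔQ/ΔP)(P̄/Q̄) = (-216/7)(14.50/539.0).

-0.83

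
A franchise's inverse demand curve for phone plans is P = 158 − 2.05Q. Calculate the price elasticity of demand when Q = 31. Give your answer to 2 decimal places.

At Q = 31, P = 158 − 2.05(31) = 94.45.
dP/dQ = −2.05, so dQ/dP = 1/(−2.05) = -0.488.
ε = (dQ/dP)(P/Q) = (-0.488)(94.45/31).

-1.49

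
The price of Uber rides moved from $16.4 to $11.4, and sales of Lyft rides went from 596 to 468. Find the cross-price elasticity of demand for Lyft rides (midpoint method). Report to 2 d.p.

ΔQ_x = 468 − 596 = -128; ΔP_y = 11.4 − 16.4 = -5.0.
Midpoints: P̄_y = 13.90, Q̄_x = 532.0.
ε_xy = (ΔQ_x/ΔP_y)(P̄_y/Q̄_x) = (-128/-5.0)(13.90/532.0).

0.67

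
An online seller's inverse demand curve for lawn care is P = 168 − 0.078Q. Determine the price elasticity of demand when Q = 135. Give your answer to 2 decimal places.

-14.95

At Q = 135, P = 168 − 0.078(135) = 157.47.
dP/dQ = −0.078, so dQ/dP = 1/(−0.078) = -12.821.
ε = (dQ/dP)(P/Q) = (-12.821)(157.47/135).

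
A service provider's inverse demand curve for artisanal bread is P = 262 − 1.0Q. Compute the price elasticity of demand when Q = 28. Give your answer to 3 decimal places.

At Q = 28, P = 262 − 1.0(28) = 234.00.
dP/dQ = −1.0, so dQ/dP = 1/(−1.0) = -1.000.
ε = (dQ/dP)(P/Q) = (-1.000)(234.00/28).

-8.357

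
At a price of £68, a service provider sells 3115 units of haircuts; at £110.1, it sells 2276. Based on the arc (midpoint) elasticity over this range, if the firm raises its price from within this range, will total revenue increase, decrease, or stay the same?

increase

Arc ε = (-839/42.1)(89.05/2695.5) ≈ -0.658.
|ε| = 0.66 < 1, so demand is inelastic. A price rise therefore raises total revenue.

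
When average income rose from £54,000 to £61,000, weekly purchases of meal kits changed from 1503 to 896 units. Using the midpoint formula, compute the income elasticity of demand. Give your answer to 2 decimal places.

ΔQ = -607, ΔI = 7000. Midpoints: Ī = 57,500, Q̄ = 1199.5.
ε_I = (ΔQ/ΔI)(Ī/Q̄) = (-607/7000)(57500/1199.5).

-4.16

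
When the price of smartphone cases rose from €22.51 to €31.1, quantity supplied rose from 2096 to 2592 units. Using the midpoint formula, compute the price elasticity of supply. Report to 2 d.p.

0.66

ΔQ = 2592 − 2096 = 496; ΔP = 31.1 − 22.51 = 8.59.
Midpoints: P̄ = 26.80, Q̄ = 2344.0.
ε_s = (ΔQ/ΔP)(P̄/Q̄) = (496/8.59)(26.80/2344.0).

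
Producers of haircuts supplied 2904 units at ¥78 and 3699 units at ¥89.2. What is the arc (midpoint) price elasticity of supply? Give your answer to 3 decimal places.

1.797

ΔQ = 3699 − 2904 = 795; ΔP = 89.2 − 78 = 11.2.
Midpoints: P̄ = 83.60, Q̄ = 3301.5.
ε_s = (ΔQ/ΔP)(P̄/Q̄) = (795/11.2)(83.60/3301.5).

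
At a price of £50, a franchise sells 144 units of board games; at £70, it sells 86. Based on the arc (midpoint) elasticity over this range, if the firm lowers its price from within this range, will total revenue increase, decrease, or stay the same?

Arc ε = (-58/20)(60.00/115.0) ≈ -1.513.
|ε| = 1.51 > 1, so demand is elastic. A price cut therefore raises total revenue.

increase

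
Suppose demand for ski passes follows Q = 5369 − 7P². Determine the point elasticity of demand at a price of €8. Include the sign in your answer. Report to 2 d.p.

-0.18

At P = 8, Q = 4921.
dQ/dP = −14P = -112.
ε = (dQ/dP)(P/Q) = (-112)(8/4921).
|ε| < 1, so demand is inelastic at this price.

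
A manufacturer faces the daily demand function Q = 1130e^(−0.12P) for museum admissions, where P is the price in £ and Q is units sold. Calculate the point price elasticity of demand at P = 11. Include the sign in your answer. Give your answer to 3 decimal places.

At P = 11, Q = 301.863.
dQ/dP = −0.12·1130e^(−0.12P) = −0.12Q = -36.224.
ε = (dQ/dP)(P/Q) = (-36.224)(11/301.863).
|ε| > 1, so demand is elastic at this price.

-1.320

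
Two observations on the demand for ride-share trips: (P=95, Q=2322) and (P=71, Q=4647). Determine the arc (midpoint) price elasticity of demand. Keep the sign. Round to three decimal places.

ΔQ = 4647 − 2322 = 2325; ΔP = 71 − 95 = -24.
Midpoints: P̄ = 83.00, Q̄ = 3484.5.
ε = (ΔQ/ΔP)(P̄/Q̄) = (2325/-24)(83.00/3484.5).

-2.308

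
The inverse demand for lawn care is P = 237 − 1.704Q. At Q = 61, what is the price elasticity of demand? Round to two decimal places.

-1.28

At Q = 61, P = 237 − 1.704(61) = 133.06.
dP/dQ = −1.704, so dQ/dP = 1/(−1.704) = -0.587.
ε = (dQ/dP)(P/Q) = (-0.587)(133.06/61).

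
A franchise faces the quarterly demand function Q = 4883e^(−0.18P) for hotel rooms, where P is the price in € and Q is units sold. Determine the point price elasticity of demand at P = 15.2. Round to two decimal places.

At P = 15.2, Q = 316.561.
dQ/dP = −0.18·4883e^(−0.18P) = −0.18Q = -56.981.
ε = (dQ/dP)(P/Q) = (-56.981)(15.2/316.561).
|ε| > 1, so demand is elastic at this price.

-2.74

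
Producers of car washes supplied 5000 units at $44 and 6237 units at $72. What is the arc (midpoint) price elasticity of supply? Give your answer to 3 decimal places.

0.456

ΔQ = 6237 − 5000 = 1237; ΔP = 72 − 44 = 28.
Midpoints: P̄ = 58.00, Q̄ = 5618.5.
ε_s = (ΔQ/ΔP)(P̄/Q̄) = (1237/28)(58.00/5618.5).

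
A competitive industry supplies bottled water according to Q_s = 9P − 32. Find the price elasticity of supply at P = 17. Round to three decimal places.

At P = 17, Q_s = 121.
dQ_s/dP = 9.
ε_s = (dQ_s/dP)(P/Q_s) = (9)(17/121).

1.264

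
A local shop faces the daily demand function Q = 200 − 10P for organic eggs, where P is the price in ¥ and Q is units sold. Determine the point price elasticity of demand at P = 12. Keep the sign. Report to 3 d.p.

At P = 12, Q = 80.
dQ/dP = −10.
ε = (dQ/dP)(P/Q) = (-10)(12/80).

-1.500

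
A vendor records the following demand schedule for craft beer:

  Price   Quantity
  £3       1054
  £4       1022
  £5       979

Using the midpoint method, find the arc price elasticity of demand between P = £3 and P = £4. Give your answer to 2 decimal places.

At P = 3, Q = 1054; at P = 4, Q = 1022.
ΔQ = -32, ΔP = 1. Midpoints: P̄ = 3.50, Q̄ = 1038.0.
ε = (ΔQ/ΔP)(P̄/Q̄) = (-32/1)(3.50/1038.0).

-0.11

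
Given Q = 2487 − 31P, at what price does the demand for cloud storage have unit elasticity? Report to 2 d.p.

For linear demand Q = a − bP, ε = −bP/(a − bP). |ε| = 1 when bP = a − bP, i.e. P = a/(2b).
P = 2487/(2·31) = 2487/62 = 40.1129.

40.11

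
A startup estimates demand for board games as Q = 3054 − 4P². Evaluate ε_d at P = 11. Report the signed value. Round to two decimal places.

At P = 11, Q = 2570.
dQ/dP = −8P = -88.
ε = (dQ/dP)(P/Q) = (-88)(11/2570).

-0.38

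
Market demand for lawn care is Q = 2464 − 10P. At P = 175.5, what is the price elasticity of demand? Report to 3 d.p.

At P = 175.5, Q = 709.
dQ/dP = −10.
ε = (dQ/dP)(P/Q) = (-10)(175.5/709).
|ε| > 1, so demand is elastic at this price.

-2.475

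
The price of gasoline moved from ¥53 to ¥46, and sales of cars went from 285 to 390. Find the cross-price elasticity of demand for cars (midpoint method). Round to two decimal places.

-2.20

ΔQ_x = 390 − 285 = 105; ΔP_y = 46 − 53 = -7.
Midpoints: P̄_y = 49.50, Q̄_x = 337.5.
ε_xy = (ΔQ_x/ΔP_y)(P̄_y/Q̄_x) = (105/-7)(49.50/337.5).
ε_xy < 0, so the goods are complements.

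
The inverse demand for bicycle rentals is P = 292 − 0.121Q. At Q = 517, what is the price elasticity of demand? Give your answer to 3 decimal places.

At Q = 517, P = 292 − 0.121(517) = 229.44.
dP/dQ = −0.121, so dQ/dP = 1/(−0.121) = -8.264.
ε = (dQ/dP)(P/Q) = (-8.264)(229.44/517).

-3.668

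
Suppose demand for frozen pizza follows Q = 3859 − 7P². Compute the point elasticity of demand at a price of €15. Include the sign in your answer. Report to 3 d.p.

At P = 15, Q = 2284.
dQ/dP = −14P = -210.
ε = (dQ/dP)(P/Q) = (-210)(15/2284).
|ε| > 1, so demand is elastic at this price.

-1.379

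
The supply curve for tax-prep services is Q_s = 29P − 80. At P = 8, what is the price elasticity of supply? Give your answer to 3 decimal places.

At P = 8, Q_s = 152.
dQ_s/dP = 29.
ε_s = (dQ_s/dP)(P/Q_s) = (29)(8/152).

1.526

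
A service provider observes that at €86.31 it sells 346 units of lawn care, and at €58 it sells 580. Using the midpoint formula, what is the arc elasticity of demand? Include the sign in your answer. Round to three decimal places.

-1.288

ΔQ = 580 − 346 = 234; ΔP = 58 − 86.31 = -28.31.
Midpoints: P̄ = 72.16, Q̄ = 463.0.
ε = (ΔQ/ΔP)(P̄/Q̄) = (234/-28.31)(72.16/463.0).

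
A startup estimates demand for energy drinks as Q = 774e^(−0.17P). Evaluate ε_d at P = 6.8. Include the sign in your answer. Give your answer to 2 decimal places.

At P = 6.8, Q = 243.611.
dQ/dP = −0.17·774e^(−0.17P) = −0.17Q = -41.414.
ε = (dQ/dP)(P/Q) = (-41.414)(6.8/243.611).

-1.16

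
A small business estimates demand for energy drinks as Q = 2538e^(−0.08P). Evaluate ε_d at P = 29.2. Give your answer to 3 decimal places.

-2.336

At P = 29.2, Q = 245.459.
dQ/dP = −0.08·2538e^(−0.08P) = −0.08Q = -19.637.
ε = (dQ/dP)(P/Q) = (-19.637)(29.2/245.459).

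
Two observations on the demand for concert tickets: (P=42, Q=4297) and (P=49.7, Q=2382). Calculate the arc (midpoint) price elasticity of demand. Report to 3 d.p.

ΔQ = 2382 − 4297 = -1915; ΔP = 49.7 − 42 = 7.7.
Midpoints: P̄ = 45.85, Q̄ = 3339.5.
ε = (ΔQ/ΔP)(P̄/Q̄) = (-1915/7.7)(45.85/3339.5).

-3.415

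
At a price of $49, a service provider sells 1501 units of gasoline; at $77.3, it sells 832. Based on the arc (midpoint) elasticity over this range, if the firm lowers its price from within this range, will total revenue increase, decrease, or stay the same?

Arc ε = (-669/28.3)(63.15/1166.5) ≈ -1.280.
|ε| = 1.28 > 1, so demand is elastic. A price cut therefore raises total revenue.

increase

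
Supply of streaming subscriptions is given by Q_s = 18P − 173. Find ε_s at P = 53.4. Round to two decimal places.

At P = 53.4, Q_s = 788.20.
dQ_s/dP = 18.
ε_s = (dQ_s/dP)(P/Q_s) = (18)(53.4/788.20).

1.22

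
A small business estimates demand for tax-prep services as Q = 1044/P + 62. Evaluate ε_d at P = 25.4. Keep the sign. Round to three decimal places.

-0.399

At P = 25.4, Q = 103.102.
dQ/dP = −1044/P² = -1.618.
ε = (dQ/dP)(P/Q) = (-1.618)(25.4/103.102).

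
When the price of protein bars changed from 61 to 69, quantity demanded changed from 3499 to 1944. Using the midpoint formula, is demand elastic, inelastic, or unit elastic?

elastic

Arc ε ≈ -4.642.
|ε| = 4.64 > 1.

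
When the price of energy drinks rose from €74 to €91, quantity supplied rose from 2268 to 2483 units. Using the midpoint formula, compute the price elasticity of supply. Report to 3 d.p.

0.439

ΔQ = 2483 − 2268 = 215; ΔP = 91 − 74 = 17.
Midpoints: P̄ = 82.50, Q̄ = 2375.5.
ε_s = (ΔQ/ΔP)(P̄/Q̄) = (215/17)(82.50/2375.5).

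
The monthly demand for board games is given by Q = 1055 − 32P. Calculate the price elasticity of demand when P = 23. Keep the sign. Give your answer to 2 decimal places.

-2.31

At P = 23, Q = 319.
dQ/dP = −32.
ε = (dQ/dP)(P/Q) = (-32)(23/319).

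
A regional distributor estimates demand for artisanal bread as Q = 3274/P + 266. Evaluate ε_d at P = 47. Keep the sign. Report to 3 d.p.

At P = 47, Q = 335.660.
dQ/dP = −3274/P² = -1.482.
ε = (dQ/dP)(P/Q) = (-1.482)(47/335.660).

-0.208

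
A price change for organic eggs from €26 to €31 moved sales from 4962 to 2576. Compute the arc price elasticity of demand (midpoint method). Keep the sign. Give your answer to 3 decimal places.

-3.608

ΔQ = 2576 − 4962 = -2386; ΔP = 31 − 26 = 5.
Midpoints: P̄ = 28.50, Q̄ = 3769.0.
ε = (ΔQ/ΔP)(P̄/Q̄) = (-2386/5)(28.50/3769.0).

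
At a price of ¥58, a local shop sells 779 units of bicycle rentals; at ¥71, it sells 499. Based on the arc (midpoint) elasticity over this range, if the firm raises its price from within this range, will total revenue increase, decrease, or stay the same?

decrease

Arc ε = (-280/13)(64.50/639.0) ≈ -2.174.
|ε| = 2.17 > 1, so demand is elastic. A price rise therefore reduces total revenue.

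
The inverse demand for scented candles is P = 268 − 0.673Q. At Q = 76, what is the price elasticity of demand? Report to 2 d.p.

At Q = 76, P = 268 − 0.673(76) = 216.85.
dP/dQ = −0.673, so dQ/dP = 1/(−0.673) = -1.486.
ε = (dQ/dP)(P/Q) = (-1.486)(216.85/76).

-4.24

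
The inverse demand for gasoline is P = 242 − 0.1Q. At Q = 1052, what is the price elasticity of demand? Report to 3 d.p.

-1.300

At Q = 1052, P = 242 − 0.1(1052) = 136.80.
dP/dQ = −0.1, so dQ/dP = 1/(−0.1) = -10.000.
ε = (dQ/dP)(P/Q) = (-10.000)(136.80/1052).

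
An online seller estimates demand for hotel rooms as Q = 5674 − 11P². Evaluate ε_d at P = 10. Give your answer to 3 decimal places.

-0.481

At P = 10, Q = 4574.
dQ/dP = −22P = -220.
ε = (dQ/dP)(P/Q) = (-220)(10/4574).
|ε| < 1, so demand is inelastic at this price.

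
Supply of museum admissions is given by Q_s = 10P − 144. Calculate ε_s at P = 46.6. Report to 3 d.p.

At P = 46.6, Q_s = 322.
dQ_s/dP = 10.
ε_s = (dQ_s/dP)(P/Q_s) = (10)(46.6/322).

1.447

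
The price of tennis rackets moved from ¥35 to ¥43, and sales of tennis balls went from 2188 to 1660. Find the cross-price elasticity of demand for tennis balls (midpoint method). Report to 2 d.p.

-1.34

ΔQ_x = 1660 − 2188 = -528; ΔP_y = 43 − 35 = 8.
Midpoints: P̄_y = 39.00, Q̄_x = 1924.0.
ε_xy = (ΔQ_x/ΔP_y)(P̄_y/Q̄_x) = (-528/8)(39.00/1924.0).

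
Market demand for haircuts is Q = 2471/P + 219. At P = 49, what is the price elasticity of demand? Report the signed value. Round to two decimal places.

-0.19

At P = 49, Q = 269.429.
dQ/dP = −2471/P² = -1.029.
ε = (dQ/dP)(P/Q) = (-1.029)(49/269.429).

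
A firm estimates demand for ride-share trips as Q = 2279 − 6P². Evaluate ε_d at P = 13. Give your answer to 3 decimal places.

At P = 13, Q = 1265.
dQ/dP = −12P = -156.
ε = (dQ/dP)(P/Q) = (-156)(13/1265).

-1.603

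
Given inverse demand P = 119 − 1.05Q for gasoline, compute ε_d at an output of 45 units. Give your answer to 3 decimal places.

At Q = 45, P = 119 − 1.05(45) = 71.75.
dP/dQ = −1.05, so dQ/dP = 1/(−1.05) = -0.952.
ε = (dQ/dP)(P/Q) = (-0.952)(71.75/45).

-1.519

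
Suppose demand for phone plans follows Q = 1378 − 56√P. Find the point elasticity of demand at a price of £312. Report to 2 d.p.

-1.27

At P = 312, Q = 388.843.
dQ/dP = −56/(2√P) = -1.585.
ε = (dQ/dP)(P/Q) = (-1.585)(312/388.843).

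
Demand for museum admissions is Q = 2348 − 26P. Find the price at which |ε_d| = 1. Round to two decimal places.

For linear demand Q = a − bP, ε = −bP/(a − bP). |ε| = 1 when bP = a − bP, i.e. P = a/(2b).
P = 2348/(2·26) = 2348/52 = 45.1538.

45.15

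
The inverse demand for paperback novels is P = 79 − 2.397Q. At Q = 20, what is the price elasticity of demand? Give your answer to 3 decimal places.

At Q = 20, P = 79 − 2.397(20) = 31.06.
dP/dQ = −2.397, so dQ/dP = 1/(−2.397) = -0.417.
ε = (dQ/dP)(P/Q) = (-0.417)(31.06/20).

-0.648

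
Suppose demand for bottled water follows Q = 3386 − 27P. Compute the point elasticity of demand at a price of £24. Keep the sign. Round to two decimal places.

-0.24

At P = 24, Q = 2738.
dQ/dP = −27.
ε = (dQ/dP)(P/Q) = (-27)(24/2738).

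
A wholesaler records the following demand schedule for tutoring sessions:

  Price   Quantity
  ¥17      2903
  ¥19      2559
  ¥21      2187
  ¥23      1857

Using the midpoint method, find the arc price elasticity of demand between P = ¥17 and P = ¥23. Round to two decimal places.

At P = 17, Q = 2903; at P = 23, Q = 1857.
ΔQ = -1046, ΔP = 6. Midpoints: P̄ = 20.00, Q̄ = 2380.0.
ε = (ΔQ/ΔP)(P̄/Q̄) = (-1046/6)(20.00/2380.0).

-1.46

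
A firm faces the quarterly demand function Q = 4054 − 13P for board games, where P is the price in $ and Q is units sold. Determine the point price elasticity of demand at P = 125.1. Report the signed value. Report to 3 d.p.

At P = 125.1, Q = 2427.700.
dQ/dP = −13.
ε = (dQ/dP)(P/Q) = (-13)(125.1/2427.700).

-0.670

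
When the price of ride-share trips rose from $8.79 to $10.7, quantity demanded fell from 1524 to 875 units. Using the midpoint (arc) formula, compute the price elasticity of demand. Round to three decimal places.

ΔQ = 875 − 1524 = -649; ΔP = 10.7 − 8.79 = 1.91.
Midpoints: P̄ = 9.74, Q̄ = 1199.5.
ε = (ΔQ/ΔP)(P̄/Q̄) = (-649/1.91)(9.74/1199.5).

-2.761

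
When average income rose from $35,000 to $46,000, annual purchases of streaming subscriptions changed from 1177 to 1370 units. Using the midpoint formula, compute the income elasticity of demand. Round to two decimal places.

0.56

ΔQ = 193, ΔI = 11000. Midpoints: Ī = 40,500, Q̄ = 1273.5.
ε_I = (ΔQ/ΔI)(Ī/Q̄) = (193/11000)(40500/1273.5).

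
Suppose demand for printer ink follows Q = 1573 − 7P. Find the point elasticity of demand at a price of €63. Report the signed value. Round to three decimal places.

-0.390

At P = 63, Q = 1132.
dQ/dP = −7.
ε = (dQ/dP)(P/Q) = (-7)(63/1132).
|ε| < 1, so demand is inelastic at this price.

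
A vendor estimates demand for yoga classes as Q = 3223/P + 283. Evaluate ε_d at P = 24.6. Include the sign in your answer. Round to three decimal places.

-0.316

At P = 24.6, Q = 414.016.
dQ/dP = −3223/P² = -5.326.
ε = (dQ/dP)(P/Q) = (-5.326)(24.6/414.016).
|ε| < 1, so demand is inelastic at this price.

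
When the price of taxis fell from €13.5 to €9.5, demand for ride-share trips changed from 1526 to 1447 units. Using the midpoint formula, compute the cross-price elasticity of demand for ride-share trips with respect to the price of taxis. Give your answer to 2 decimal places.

ΔQ_x = 1447 − 1526 = -79; ΔP_y = 9.5 − 13.5 = -4.
Midpoints: P̄_y = 11.50, Q̄_x = 1486.5.
ε_xy = (ΔQ_x/ΔP_y)(P̄_y/Q̄_x) = (-79/-4)(11.50/1486.5).

0.15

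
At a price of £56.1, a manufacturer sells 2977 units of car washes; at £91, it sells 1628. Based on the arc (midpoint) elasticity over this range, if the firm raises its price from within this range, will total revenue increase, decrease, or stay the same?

decrease

Arc ε = (-1349/34.9)(73.55/2302.5) ≈ -1.235.
|ε| = 1.23 > 1, so demand is elastic. A price rise therefore reduces total revenue.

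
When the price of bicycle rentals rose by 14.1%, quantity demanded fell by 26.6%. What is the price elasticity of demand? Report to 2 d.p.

-1.89

ε = %ΔQ / %ΔP = (-26.6)/(14.1) = -1.887.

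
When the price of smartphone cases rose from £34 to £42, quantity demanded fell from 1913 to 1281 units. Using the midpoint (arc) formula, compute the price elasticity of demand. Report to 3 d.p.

-1.880

ΔQ = 1281 − 1913 = -632; ΔP = 42 − 34 = 8.
Midpoints: P̄ = 38.00, Q̄ = 1597.0.
ε = (ΔQ/ΔP)(P̄/Q̄) = (-632/8)(38.00/1597.0).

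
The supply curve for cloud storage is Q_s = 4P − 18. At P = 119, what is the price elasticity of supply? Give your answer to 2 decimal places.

At P = 119, Q_s = 458.
dQ_s/dP = 4.
ε_s = (dQ_s/dP)(P/Q_s) = (4)(119/458).

1.04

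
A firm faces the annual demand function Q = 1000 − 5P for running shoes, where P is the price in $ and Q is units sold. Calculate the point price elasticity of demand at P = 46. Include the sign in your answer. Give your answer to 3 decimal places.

-0.299

At P = 46, Q = 770.
dQ/dP = −5.
ε = (dQ/dP)(P/Q) = (-5)(46/770).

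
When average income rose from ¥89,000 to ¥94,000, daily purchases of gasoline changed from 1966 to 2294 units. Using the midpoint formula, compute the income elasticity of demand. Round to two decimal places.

ΔQ = 328, ΔI = 5000. Midpoints: Ī = 91,500, Q̄ = 2130.0.
ε_I = (ΔQ/ΔI)(Ī/Q̄) = (328/5000)(91500/2130.0).

2.82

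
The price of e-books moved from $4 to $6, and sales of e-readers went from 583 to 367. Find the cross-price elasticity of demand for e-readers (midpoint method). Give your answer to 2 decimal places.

ΔQ_x = 367 − 583 = -216; ΔP_y = 6 − 4 = 2.
Midpoints: P̄_y = 5.00, Q̄_x = 475.0.
ε_xy = (ΔQ_x/ΔP_y)(P̄_y/Q̄_x) = (-216/2)(5.00/475.0).

-1.14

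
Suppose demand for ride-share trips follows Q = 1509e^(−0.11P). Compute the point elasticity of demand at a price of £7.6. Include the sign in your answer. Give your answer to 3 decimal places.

At P = 7.6, Q = 654.062.
dQ/dP = −0.11·1509e^(−0.11P) = −0.11Q = -71.947.
ε = (dQ/dP)(P/Q) = (-71.947)(7.6/654.062).

-0.836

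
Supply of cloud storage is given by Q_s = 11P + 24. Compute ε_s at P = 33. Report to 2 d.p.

At P = 33, Q_s = 387.
dQ_s/dP = 11.
ε_s = (dQ_s/dP)(P/Q_s) = (11)(33/387).

0.94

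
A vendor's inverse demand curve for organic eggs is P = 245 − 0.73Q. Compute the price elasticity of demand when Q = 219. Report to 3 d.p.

-0.532

At Q = 219, P = 245 − 0.73(219) = 85.13.
dP/dQ = −0.73, so dQ/dP = 1/(−0.73) = -1.370.
ε = (dQ/dP)(P/Q) = (-1.370)(85.13/219).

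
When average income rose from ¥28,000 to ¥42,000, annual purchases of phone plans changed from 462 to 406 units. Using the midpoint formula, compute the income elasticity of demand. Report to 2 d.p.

-0.32

ΔQ = -56, ΔI = 14000. Midpoints: Ī = 35,000, Q̄ = 434.0.
ε_I = (ΔQ/ΔI)(Ī/Q̄) = (-56/14000)(35000/434.0).
ε_I < 0, so the good is inferior.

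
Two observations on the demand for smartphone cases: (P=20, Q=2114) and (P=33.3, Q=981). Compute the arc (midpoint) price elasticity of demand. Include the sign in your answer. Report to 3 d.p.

-1.467

ΔQ = 981 − 2114 = -1133; ΔP = 33.3 − 20 = 13.3.
Midpoints: P̄ = 26.65, Q̄ = 1547.5.
ε = (ΔQ/ΔP)(P̄/Q̄) = (-1133/13.3)(26.65/1547.5).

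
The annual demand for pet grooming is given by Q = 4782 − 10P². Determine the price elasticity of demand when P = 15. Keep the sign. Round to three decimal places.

At P = 15, Q = 2532.
dQ/dP = −20P = -300.
ε = (dQ/dP)(P/Q) = (-300)(15/2532).

-1.777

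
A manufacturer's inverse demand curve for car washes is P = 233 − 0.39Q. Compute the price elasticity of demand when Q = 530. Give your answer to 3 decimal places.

-0.127

At Q = 530, P = 233 − 0.39(530) = 26.30.
dP/dQ = −0.39, so dQ/dP = 1/(−0.39) = -2.564.
ε = (dQ/dP)(P/Q) = (-2.564)(26.30/530).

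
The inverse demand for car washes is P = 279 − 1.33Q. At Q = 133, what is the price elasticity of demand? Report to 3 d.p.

-0.577

At Q = 133, P = 279 − 1.33(133) = 102.11.
dP/dQ = −1.33, so dQ/dP = 1/(−1.33) = -0.752.
ε = (dQ/dP)(P/Q) = (-0.752)(102.11/133).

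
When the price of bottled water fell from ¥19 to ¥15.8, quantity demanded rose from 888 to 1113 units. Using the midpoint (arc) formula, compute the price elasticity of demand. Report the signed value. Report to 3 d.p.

ΔQ = 1113 − 888 = 225; ΔP = 15.8 − 19 = -3.2.
Midpoints: P̄ = 17.40, Q̄ = 1000.5.
ε = (ΔQ/ΔP)(P̄/Q̄) = (225/-3.2)(17.40/1000.5).

-1.223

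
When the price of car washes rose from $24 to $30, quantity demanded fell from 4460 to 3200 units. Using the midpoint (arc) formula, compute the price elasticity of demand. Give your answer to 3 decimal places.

ΔQ = 3200 − 4460 = -1260; ΔP = 30 − 24 = 6.
Midpoints: P̄ = 27.00, Q̄ = 3830.0.
ε = (ΔQ/ΔP)(P̄/Q̄) = (-1260/6)(27.00/3830.0).

-1.480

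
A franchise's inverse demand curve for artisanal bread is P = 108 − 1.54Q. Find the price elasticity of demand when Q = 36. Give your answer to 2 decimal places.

At Q = 36, P = 108 − 1.54(36) = 52.56.
dP/dQ = −1.54, so dQ/dP = 1/(−1.54) = -0.649.
ε = (dQ/dP)(P/Q) = (-0.649)(52.56/36).

-0.95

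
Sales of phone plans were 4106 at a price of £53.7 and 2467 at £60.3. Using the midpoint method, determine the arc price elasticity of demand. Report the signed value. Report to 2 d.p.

ΔQ = 2467 − 4106 = -1639; ΔP = 60.3 − 53.7 = 6.6.
Midpoints: P̄ = 57.00, Q̄ = 3286.5.
ε = (ΔQ/ΔP)(P̄/Q̄) = (-1639/6.6)(57.00/3286.5).

-4.31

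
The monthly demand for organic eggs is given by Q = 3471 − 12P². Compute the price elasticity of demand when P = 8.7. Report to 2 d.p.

At P = 8.7, Q = 2562.720.
dQ/dP = −24P = -208.800.
ε = (dQ/dP)(P/Q) = (-208.800)(8.7/2562.720).

-0.71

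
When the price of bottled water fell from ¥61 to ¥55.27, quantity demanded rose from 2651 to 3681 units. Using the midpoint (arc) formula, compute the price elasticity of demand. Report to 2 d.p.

ΔQ = 3681 − 2651 = 1030; ΔP = 55.27 − 61 = -5.73.
Midpoints: P̄ = 58.14, Q̄ = 3166.0.
ε = (ΔQ/ΔP)(P̄/Q̄) = (1030/-5.73)(58.14/3166.0).

-3.30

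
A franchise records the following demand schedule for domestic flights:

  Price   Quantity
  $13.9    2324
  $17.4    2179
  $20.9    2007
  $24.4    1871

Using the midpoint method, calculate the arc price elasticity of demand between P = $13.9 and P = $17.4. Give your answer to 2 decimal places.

At P = 13.9, Q = 2324; at P = 17.4, Q = 2179.
ΔQ = -145, ΔP = 3.5. Midpoints: P̄ = 15.65, Q̄ = 2251.5.
ε = (ΔQ/ΔP)(P̄/Q̄) = (-145/3.5)(15.65/2251.5).

-0.29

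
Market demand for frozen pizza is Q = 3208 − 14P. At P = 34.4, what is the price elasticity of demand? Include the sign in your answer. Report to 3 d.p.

-0.177

At P = 34.4, Q = 2726.400.
dQ/dP = −14.
ε = (dQ/dP)(P/Q) = (-14)(34.4/2726.400).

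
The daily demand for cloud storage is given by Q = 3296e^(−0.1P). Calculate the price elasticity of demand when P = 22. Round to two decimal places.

-2.20

At P = 22, Q = 365.207.
dQ/dP = −0.1·3296e^(−0.1P) = −0.1Q = -36.521.
ε = (dQ/dP)(P/Q) = (-36.521)(22/365.207).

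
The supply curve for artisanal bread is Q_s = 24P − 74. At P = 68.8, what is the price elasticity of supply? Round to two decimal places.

At P = 68.8, Q_s = 1577.20.
dQ_s/dP = 24.
ε_s = (dQ_s/dP)(P/Q_s) = (24)(68.8/1577.20).

1.05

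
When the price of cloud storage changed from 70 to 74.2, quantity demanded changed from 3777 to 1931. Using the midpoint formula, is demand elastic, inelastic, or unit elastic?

Arc ε ≈ -11.104.
|ε| = 11.10 > 1.

elastic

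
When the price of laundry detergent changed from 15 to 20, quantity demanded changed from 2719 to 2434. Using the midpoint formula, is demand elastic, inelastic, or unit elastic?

Arc ε ≈ -0.387.
|ε| = 0.39 < 1.

inelastic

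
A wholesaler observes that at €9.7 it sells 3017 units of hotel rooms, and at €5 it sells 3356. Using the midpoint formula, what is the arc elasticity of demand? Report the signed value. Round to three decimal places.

ΔQ = 3356 − 3017 = 339; ΔP = 5 − 9.7 = -4.7.
Midpoints: P̄ = 7.35, Q̄ = 3186.5.
ε = (ΔQ/ΔP)(P̄/Q̄) = (339/-4.7)(7.35/3186.5).

-0.166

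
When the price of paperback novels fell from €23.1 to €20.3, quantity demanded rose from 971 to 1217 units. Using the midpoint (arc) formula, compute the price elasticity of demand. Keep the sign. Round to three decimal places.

ΔQ = 1217 − 971 = 246; ΔP = 20.3 − 23.1 = -2.8.
Midpoints: P̄ = 21.70, Q̄ = 1094.0.
ε = (ΔQ/ΔP)(P̄/Q̄) = (246/-2.8)(21.70/1094.0).

-1.743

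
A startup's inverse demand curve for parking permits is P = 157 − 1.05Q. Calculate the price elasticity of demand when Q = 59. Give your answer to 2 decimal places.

-1.53

At Q = 59, P = 157 − 1.05(59) = 95.05.
dP/dQ = −1.05, so dQ/dP = 1/(−1.05) = -0.952.
ε = (dQ/dP)(P/Q) = (-0.952)(95.05/59).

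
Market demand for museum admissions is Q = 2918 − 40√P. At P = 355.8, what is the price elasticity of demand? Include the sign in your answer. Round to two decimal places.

At P = 355.8, Q = 2163.494.
dQ/dP = −40/(2√P) = -1.060.
ε = (dQ/dP)(P/Q) = (-1.060)(355.8/2163.494).

-0.17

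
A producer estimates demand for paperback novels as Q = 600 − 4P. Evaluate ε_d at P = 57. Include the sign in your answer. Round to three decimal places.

At P = 57, Q = 372.
dQ/dP = −4.
ε = (dQ/dP)(P/Q) = (-4)(57/372).

-0.613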